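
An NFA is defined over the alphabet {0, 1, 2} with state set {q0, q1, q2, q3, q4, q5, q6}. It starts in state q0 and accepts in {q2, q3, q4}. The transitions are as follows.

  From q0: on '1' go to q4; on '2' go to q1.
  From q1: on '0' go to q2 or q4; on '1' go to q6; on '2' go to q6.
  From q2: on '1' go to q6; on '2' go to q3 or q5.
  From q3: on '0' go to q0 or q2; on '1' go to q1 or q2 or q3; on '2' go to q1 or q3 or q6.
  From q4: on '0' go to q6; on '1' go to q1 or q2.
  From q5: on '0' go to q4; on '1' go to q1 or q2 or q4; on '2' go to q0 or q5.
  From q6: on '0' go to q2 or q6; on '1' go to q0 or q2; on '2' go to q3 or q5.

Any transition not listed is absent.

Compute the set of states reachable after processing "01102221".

∅

Start in {q0}.
Read '0': {q0} → ∅.
The set is empty and remains empty for the remaining 7 symbols.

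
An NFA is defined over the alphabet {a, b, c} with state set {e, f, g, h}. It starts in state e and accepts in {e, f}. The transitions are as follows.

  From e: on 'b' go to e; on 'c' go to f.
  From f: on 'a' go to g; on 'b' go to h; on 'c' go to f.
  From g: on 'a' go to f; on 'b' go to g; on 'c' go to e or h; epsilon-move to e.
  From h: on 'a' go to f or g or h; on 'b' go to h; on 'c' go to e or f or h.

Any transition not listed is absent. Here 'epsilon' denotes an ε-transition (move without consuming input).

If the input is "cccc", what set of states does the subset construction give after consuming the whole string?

Start in {e}.
Read 'c': {e} → {f}.
Read 'c': {f} → {f}.
Read 'c': {f} → {f}.
Read 'c': {f} → {f}.

{f}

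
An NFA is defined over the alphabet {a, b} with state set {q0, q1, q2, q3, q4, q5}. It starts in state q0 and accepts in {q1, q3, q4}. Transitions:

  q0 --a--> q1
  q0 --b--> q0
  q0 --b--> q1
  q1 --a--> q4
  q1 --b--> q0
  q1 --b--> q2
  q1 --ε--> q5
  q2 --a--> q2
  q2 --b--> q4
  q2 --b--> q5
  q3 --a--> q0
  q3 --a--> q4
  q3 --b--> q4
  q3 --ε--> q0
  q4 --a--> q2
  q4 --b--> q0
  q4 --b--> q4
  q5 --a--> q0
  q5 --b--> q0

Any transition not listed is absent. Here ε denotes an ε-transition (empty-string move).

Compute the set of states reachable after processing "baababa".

Start in {q0}.
Read 'b': {q0} → {q0, q1, q5}.
Read 'a': {q0, q1, q5} → {q0, q1, q4, q5}.
Read 'a': {q0, q1, q4, q5} → {q0, q1, q2, q4, q5}.
Read 'b': {q0, q1, q2, q4, q5} → {q0, q1, q2, q4, q5}.
Read 'a': {q0, q1, q2, q4, q5} → {q0, q1, q2, q4, q5}.
Read 'b': {q0, q1, q2, q4, q5} → {q0, q1, q2, q4, q5}.
Read 'a': {q0, q1, q2, q4, q5} → {q0, q1, q2, q4, q5}.

{q0, q1, q2, q4, q5}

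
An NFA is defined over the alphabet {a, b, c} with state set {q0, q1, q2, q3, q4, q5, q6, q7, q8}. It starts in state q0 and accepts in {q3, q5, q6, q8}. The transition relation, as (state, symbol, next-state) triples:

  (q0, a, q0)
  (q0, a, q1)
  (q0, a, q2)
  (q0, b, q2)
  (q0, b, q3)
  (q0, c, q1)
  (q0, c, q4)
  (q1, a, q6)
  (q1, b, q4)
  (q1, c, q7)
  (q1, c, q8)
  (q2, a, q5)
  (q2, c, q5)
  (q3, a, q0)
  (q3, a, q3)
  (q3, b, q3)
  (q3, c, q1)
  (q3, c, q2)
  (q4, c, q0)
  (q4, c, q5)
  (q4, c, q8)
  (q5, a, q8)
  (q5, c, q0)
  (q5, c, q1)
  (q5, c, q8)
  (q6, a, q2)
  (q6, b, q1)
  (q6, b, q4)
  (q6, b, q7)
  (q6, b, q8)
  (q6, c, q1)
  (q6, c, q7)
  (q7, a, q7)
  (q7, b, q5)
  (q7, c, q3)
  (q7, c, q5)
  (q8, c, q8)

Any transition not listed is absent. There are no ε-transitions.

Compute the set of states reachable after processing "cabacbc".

Start in {q0}.
Read 'c': {q0} → {q1, q4}.
Read 'a': {q1, q4} → {q6}.
Read 'b': {q6} → {q1, q4, q7, q8}.
Read 'a': {q1, q4, q7, q8} → {q6, q7}.
Read 'c': {q6, q7} → {q1, q3, q5, q7}.
Read 'b': {q1, q3, q5, q7} → {q3, q4, q5}.
Read 'c': {q3, q4, q5} → {q0, q1, q2, q5, q8}.

{q0, q1, q2, q5, q8}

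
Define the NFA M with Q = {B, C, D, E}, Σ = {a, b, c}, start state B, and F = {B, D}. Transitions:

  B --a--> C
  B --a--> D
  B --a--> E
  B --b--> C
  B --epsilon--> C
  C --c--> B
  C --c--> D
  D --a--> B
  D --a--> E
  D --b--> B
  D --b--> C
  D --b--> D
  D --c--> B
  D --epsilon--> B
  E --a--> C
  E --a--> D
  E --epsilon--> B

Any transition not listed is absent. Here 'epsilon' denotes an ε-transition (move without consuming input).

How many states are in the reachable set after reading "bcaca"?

Start: ε-closure({B}) = {B, C}.
Read 'b': {B, C} → {C}.
Read 'c': {C} → {B, C, D}.
Read 'a': {B, C, D} → {B, C, D, E}.
Read 'c': {B, C, D, E} → {B, C, D}.
Read 'a': {B, C, D} → {B, C, D, E}.
That set has 4 states.

4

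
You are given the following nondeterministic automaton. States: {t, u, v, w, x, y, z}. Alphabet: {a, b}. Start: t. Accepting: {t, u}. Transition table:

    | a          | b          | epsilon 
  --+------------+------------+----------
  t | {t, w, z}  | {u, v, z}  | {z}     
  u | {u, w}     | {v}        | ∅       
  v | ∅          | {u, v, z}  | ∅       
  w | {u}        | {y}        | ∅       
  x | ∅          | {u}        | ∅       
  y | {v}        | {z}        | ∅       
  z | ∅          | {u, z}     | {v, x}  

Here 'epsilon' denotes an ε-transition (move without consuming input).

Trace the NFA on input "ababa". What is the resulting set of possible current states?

Start: ε-closure({t}) = {t, v, x, z}.
Read 'a': t→{t, w, z}, v→∅, x→∅, z→∅; union {t, w, z}; ε-closure = {t, v, w, x, z}.
Read 'b': t→{u, v, z}, v→{u, v, z}, w→{y}, x→{u}, z→{u, z}; union {u, v, y, z}; ε-closure = {u, v, x, y, z}.
Read 'a': u→{u, w}, v→∅, x→∅, y→{v}, z→∅; now {u, v, w}.
Read 'b': u→{v}, v→{u, v, z}, w→{y}; union {u, v, y, z}; ε-closure = {u, v, x, y, z}.
Read 'a': u→{u, w}, v→∅, x→∅, y→{v}, z→∅; now {u, v, w}.

{u, v, w}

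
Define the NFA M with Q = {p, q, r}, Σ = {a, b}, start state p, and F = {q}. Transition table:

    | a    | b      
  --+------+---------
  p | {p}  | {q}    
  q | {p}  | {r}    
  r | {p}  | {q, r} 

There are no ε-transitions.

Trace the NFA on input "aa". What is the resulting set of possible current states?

Start in {p}.
Read 'a': {p} → {p}.
Read 'a': {p} → {p}.

{p}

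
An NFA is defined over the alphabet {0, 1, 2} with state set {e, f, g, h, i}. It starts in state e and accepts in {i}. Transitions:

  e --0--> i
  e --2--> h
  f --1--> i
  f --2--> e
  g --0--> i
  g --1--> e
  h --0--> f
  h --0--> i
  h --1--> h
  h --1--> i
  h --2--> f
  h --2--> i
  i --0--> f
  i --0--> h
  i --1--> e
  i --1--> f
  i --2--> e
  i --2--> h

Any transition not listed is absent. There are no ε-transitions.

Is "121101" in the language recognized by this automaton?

No

Start in {e}.
Read '1': {e} → ∅.
The set is empty and remains empty for the remaining 5 symbols.
The final set ∅ contains no accepting state.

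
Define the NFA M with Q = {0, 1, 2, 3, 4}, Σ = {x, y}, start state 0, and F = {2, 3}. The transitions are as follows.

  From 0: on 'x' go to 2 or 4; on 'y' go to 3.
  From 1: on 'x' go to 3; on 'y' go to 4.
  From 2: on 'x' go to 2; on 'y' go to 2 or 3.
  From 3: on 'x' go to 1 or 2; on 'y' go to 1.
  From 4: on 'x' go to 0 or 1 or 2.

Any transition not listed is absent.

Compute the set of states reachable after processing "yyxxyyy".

{1, 2, 3, 4}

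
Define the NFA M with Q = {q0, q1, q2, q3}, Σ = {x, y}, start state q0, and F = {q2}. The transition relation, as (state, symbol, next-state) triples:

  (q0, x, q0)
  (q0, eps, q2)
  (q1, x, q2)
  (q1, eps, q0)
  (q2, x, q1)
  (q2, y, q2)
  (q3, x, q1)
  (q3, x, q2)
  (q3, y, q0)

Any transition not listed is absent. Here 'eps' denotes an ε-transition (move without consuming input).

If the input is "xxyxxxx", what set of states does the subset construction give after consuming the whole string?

{q0, q1, q2}

Start: ε-closure({q0}) = {q0, q2}.
Read 'x': {q0, q2} → {q0, q1, q2}.
Read 'x': {q0, q1, q2} → {q0, q1, q2}.
Read 'y': {q0, q1, q2} → {q2}.
Read 'x': {q2} → {q0, q1, q2}.
Read 'x': {q0, q1, q2} → {q0, q1, q2}.
Read 'x': {q0, q1, q2} → {q0, q1, q2}.
Read 'x': {q0, q1, q2} → {q0, q1, q2}.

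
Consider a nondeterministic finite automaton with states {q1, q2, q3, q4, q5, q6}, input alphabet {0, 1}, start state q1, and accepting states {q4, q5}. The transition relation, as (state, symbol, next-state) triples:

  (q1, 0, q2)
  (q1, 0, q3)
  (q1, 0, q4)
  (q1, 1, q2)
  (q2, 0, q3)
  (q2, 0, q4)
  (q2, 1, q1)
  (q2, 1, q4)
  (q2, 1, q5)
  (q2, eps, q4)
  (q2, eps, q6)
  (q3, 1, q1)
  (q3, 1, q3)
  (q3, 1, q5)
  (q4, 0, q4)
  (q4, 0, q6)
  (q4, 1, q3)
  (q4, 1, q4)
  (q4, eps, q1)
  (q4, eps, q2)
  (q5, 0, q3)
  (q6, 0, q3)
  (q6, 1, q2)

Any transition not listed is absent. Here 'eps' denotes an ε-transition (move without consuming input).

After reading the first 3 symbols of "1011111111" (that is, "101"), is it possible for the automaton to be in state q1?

Start in {q1}.
Read '1': q1→{q2}; union {q2}; ε-closure = {q1, q2, q4, q6}.
Read '0': q1→{q2, q3, q4}, q2→{q3, q4}, q4→{q4, q6}, q6→{q3}; union {q2, q3, q4, q6}; ε-closure = {q1, q2, q3, q4, q6}.
Read '1': q1→{q2}, q2→{q1, q4, q5}, q3→{q1, q3, q5}, q4→{q3, q4}, q6→{q2}; union {q1, q2, q3, q4, q5}; ε-closure = {q1, q2, q3, q4, q5, q6}.
State q1 is in {q1, q2, q3, q4, q5, q6}.

Yes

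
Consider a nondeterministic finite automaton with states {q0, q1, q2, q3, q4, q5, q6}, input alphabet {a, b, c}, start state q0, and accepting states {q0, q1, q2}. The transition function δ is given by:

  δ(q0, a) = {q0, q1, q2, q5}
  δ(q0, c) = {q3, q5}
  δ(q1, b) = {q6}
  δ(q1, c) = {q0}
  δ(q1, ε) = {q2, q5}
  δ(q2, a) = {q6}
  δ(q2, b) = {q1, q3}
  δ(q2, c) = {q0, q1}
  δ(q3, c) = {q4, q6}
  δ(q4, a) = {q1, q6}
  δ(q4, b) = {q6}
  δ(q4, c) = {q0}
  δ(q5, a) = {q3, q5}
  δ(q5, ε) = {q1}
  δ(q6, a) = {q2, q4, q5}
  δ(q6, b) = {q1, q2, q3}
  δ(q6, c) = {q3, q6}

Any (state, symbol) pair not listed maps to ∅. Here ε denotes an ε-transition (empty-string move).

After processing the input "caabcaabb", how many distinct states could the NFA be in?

Start in {q0}.
Read 'c': {q0} → {q1, q2, q3, q5}.
Read 'a': {q1, q2, q3, q5} → {q1, q2, q3, q5, q6}.
Read 'a': {q1, q2, q3, q5, q6} → {q1, q2, q3, q4, q5, q6}.
Read 'b': {q1, q2, q3, q4, q5, q6} → {q1, q2, q3, q5, q6}.
Read 'c': {q1, q2, q3, q5, q6} → {q0, q1, q2, q3, q4, q5, q6}.
Read 'a': {q0, q1, q2, q3, q4, q5, q6} → {q0, q1, q2, q3, q4, q5, q6}.
Read 'a': {q0, q1, q2, q3, q4, q5, q6} → {q0, q1, q2, q3, q4, q5, q6}.
Read 'b': {q0, q1, q2, q3, q4, q5, q6} → {q1, q2, q3, q5, q6}.
Read 'b': {q1, q2, q3, q5, q6} → {q1, q2, q3, q5, q6}.
That set has 5 states.

5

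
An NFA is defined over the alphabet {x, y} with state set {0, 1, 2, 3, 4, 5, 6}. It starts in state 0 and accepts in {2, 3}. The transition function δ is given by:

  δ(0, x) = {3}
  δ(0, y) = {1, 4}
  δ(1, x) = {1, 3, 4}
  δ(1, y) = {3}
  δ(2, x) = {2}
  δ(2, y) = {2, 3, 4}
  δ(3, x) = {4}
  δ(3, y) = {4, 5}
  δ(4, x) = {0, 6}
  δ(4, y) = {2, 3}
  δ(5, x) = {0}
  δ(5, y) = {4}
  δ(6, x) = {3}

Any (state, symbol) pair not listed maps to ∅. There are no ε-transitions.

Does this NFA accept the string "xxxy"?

Start in {0}.
Read 'x': 0→{3}; now {3}.
Read 'x': 3→{4}; now {4}.
Read 'x': 4→{0, 6}; now {0, 6}.
Read 'y': 0→{1, 4}, 6→∅; now {1, 4}.
The final set {1, 4} contains no accepting state.

No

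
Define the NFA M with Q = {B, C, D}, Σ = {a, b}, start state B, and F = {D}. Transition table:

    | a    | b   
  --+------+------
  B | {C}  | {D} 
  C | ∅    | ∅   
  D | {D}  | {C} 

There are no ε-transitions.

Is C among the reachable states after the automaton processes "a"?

Start in {B}.
Read 'a': {B} → {C}.
State C is in {C}.

Yes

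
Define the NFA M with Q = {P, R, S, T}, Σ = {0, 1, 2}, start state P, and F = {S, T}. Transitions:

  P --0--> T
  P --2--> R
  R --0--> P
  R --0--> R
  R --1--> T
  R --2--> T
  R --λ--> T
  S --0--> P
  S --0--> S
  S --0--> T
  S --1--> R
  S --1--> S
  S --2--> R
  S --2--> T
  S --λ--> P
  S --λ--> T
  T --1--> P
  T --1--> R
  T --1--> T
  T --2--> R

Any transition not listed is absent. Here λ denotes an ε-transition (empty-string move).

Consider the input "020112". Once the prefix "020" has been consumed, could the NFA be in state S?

Start in {P}.
Read '0': P→{T}; now {T}.
Read '2': T→{R}; union {R}; ε-closure = {R, T}.
Read '0': R→{P, R}, T→∅; union {P, R}; ε-closure = {P, R, T}.
State S is not in {P, R, T}.

No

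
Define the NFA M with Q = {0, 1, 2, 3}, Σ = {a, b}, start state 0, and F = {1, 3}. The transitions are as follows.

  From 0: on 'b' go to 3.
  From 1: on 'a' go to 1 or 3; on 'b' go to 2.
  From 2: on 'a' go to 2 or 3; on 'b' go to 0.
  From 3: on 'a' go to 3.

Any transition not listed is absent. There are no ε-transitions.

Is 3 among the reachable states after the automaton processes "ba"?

Start in {0}.
Read 'b': 0→{3}; now {3}.
Read 'a': 3→{3}; now {3}.
State 3 is in {3}.

Yes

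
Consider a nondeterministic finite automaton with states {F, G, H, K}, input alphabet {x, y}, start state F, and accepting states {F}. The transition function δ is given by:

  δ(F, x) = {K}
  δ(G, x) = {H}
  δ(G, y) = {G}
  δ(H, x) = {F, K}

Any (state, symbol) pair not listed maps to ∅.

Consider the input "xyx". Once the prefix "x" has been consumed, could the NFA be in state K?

Start in {F}.
Read 'x': {F} → {K}.
State K is in {K}.

Yes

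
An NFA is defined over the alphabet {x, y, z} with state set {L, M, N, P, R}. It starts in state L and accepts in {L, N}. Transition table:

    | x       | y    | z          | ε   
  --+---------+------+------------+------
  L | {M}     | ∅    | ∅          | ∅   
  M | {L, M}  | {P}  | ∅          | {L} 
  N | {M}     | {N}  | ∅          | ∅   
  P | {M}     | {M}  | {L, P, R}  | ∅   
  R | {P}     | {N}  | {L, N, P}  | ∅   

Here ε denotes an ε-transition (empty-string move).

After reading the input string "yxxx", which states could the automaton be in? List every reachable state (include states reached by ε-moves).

∅

Start in {L}.
Read 'y': L→∅; now ∅.
The set is empty and remains empty for the remaining 3 symbols.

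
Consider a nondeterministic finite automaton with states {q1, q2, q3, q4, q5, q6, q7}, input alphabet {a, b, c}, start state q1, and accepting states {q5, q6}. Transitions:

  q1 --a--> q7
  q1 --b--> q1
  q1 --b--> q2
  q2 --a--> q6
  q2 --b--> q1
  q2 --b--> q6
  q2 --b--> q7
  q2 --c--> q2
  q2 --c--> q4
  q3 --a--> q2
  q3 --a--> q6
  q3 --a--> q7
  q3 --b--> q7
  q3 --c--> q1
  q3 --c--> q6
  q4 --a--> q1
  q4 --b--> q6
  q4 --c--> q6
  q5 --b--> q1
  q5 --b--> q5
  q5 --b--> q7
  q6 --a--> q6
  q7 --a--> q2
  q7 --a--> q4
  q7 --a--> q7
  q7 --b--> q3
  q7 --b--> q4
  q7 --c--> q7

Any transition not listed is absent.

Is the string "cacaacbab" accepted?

No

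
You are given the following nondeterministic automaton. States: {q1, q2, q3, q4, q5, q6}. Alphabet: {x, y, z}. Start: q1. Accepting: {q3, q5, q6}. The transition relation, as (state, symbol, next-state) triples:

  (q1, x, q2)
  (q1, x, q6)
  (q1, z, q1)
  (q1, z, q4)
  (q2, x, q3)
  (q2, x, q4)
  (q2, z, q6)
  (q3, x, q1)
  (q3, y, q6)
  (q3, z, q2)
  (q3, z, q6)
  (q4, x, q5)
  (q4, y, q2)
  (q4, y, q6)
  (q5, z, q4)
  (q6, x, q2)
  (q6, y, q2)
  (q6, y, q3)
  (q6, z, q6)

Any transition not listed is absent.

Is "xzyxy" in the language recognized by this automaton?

Start in {q1}.
Read 'x': {q1} → {q2, q6}.
Read 'z': {q2, q6} → {q6}.
Read 'y': {q6} → {q2, q3}.
Read 'x': {q2, q3} → {q1, q3, q4}.
Read 'y': {q1, q3, q4} → {q2, q6}.
The final set {q2, q6} contains the accepting state q6.

Yes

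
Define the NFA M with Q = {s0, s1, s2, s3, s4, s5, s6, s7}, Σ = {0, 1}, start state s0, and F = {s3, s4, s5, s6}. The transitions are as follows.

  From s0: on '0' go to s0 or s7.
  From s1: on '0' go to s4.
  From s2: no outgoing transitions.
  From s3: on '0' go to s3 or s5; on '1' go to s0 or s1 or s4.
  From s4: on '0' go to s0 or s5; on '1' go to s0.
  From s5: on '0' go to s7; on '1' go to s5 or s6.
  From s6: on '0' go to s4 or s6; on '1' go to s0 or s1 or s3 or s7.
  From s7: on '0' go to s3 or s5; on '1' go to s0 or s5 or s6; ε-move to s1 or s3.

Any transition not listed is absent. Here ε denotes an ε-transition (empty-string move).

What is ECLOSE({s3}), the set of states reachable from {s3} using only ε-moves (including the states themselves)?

{s3}

Begin with {s3}.
No ε-moves leave this set, so the closure equals the set itself.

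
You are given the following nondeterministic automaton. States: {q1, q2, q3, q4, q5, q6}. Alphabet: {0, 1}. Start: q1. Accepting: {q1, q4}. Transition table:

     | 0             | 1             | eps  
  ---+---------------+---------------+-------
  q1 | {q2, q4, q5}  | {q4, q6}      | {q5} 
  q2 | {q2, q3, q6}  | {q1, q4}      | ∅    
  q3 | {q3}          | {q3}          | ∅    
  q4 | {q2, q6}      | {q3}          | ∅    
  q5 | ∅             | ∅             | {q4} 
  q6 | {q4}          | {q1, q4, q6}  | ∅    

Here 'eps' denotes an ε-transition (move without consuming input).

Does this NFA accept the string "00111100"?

Start: ε-closure({q1}) = {q1, q4, q5}.
Read '0': q1→{q2, q4, q5}, q4→{q2, q6}, q5→∅; now {q2, q4, q5, q6}.
Read '0': q2→{q2, q3, q6}, q4→{q2, q6}, q5→∅, q6→{q4}; now {q2, q3, q4, q6}.
Read '1': q2→{q1, q4}, q3→{q3}, q4→{q3}, q6→{q1, q4, q6}; union {q1, q3, q4, q6}; ε-closure = {q1, q3, q4, q5, q6}.
Read '1': q1→{q4, q6}, q3→{q3}, q4→{q3}, q5→∅, q6→{q1, q4, q6}; union {q1, q3, q4, q6}; ε-closure = {q1, q3, q4, q5, q6}.
Read '1': q1→{q4, q6}, q3→{q3}, q4→{q3}, q5→∅, q6→{q1, q4, q6}; union {q1, q3, q4, q6}; ε-closure = {q1, q3, q4, q5, q6}.
Read '1': q1→{q4, q6}, q3→{q3}, q4→{q3}, q5→∅, q6→{q1, q4, q6}; union {q1, q3, q4, q6}; ε-closure = {q1, q3, q4, q5, q6}.
Read '0': q1→{q2, q4, q5}, q3→{q3}, q4→{q2, q6}, q5→∅, q6→{q4}; now {q2, q3, q4, q5, q6}.
Read '0': q2→{q2, q3, q6}, q3→{q3}, q4→{q2, q6}, q5→∅, q6→{q4}; now {q2, q3, q4, q6}.
The final set {q2, q3, q4, q6} contains the accepting state q4.

Yes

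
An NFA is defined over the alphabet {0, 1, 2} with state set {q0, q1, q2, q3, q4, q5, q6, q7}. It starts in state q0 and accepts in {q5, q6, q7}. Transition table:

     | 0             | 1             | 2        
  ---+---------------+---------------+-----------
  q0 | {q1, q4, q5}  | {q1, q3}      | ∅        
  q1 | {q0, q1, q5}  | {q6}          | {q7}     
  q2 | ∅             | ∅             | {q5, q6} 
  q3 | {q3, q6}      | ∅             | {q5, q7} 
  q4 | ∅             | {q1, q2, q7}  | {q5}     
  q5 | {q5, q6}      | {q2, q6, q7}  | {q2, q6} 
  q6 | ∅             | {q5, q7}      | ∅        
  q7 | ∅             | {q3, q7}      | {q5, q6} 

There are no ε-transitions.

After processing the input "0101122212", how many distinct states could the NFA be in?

3

Start in {q0}.
Read '0': {q0} → {q1, q4, q5}.
Read '1': {q1, q4, q5} → {q1, q2, q6, q7}.
Read '0': {q1, q2, q6, q7} → {q0, q1, q5}.
Read '1': {q0, q1, q5} → {q1, q2, q3, q6, q7}.
Read '1': {q1, q2, q3, q6, q7} → {q3, q5, q6, q7}.
Read '2': {q3, q5, q6, q7} → {q2, q5, q6, q7}.
Read '2': {q2, q5, q6, q7} → {q2, q5, q6}.
Read '2': {q2, q5, q6} → {q2, q5, q6}.
Read '1': {q2, q5, q6} → {q2, q5, q6, q7}.
Read '2': {q2, q5, q6, q7} → {q2, q5, q6}.
That set has 3 states.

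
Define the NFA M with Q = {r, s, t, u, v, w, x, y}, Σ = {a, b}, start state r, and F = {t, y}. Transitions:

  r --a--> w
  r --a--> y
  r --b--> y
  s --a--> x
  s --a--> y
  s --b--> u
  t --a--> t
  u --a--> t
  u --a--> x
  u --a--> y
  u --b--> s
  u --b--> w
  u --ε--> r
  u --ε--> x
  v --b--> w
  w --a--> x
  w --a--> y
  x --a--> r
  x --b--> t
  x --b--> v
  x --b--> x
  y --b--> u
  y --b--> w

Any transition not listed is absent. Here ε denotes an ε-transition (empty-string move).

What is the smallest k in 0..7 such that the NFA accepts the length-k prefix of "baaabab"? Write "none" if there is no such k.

1

Start in {r}.
Read 'b': r→{y}; now {y}.
None of the earlier sets intersect F, but {y} does.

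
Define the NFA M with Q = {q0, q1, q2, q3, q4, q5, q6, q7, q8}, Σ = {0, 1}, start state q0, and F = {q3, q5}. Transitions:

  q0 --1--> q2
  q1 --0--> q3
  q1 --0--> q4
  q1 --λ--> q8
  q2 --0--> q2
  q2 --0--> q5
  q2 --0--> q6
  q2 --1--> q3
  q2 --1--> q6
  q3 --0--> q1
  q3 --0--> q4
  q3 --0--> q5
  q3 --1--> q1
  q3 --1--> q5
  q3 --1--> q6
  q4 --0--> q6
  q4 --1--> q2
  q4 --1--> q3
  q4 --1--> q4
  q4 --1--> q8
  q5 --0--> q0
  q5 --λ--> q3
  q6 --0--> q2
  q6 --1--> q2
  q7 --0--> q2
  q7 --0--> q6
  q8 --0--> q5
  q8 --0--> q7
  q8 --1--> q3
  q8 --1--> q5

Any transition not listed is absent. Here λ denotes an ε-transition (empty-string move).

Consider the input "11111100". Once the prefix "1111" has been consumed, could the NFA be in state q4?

No

Start in {q0}.
Read '1': q0→{q2}; now {q2}.
Read '1': q2→{q3, q6}; now {q3, q6}.
Read '1': q3→{q1, q5, q6}, q6→{q2}; union {q1, q2, q5, q6}; ε-closure = {q1, q2, q3, q5, q6, q8}.
Read '1': q1→∅, q2→{q3, q6}, q3→{q1, q5, q6}, q5→∅, q6→{q2}, q8→{q3, q5}; union {q1, q2, q3, q5, q6}; ε-closure = {q1, q2, q3, q5, q6, q8}.
State q4 is not in {q1, q2, q3, q5, q6, q8}.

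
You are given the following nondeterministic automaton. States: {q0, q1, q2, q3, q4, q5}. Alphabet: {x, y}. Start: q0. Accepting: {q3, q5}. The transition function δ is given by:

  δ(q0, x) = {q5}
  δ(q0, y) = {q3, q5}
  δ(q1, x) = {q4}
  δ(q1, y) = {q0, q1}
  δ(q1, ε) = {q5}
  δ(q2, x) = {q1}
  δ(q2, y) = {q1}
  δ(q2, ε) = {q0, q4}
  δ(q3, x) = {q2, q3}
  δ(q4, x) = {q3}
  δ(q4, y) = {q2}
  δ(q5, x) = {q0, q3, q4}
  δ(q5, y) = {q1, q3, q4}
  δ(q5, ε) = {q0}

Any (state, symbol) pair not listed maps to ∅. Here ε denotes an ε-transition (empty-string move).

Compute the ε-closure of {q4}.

Begin with {q4}.
No ε-moves leave this set, so the closure equals the set itself.

{q4}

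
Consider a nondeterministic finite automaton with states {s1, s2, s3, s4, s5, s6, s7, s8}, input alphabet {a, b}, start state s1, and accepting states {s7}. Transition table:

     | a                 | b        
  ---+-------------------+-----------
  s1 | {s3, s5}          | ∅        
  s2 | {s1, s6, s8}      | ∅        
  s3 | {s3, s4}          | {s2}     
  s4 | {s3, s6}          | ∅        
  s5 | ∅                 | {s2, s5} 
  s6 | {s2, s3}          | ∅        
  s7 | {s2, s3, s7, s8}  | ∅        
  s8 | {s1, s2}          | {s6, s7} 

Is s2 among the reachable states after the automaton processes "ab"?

Start in {s1}.
Read 'a': {s1} → {s3, s5}.
Read 'b': {s3, s5} → {s2, s5}.
State s2 is in {s2, s5}.

Yes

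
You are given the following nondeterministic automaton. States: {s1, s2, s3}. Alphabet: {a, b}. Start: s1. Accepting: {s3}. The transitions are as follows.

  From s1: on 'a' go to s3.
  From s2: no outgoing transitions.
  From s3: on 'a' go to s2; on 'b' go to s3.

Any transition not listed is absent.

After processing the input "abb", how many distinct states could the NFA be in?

1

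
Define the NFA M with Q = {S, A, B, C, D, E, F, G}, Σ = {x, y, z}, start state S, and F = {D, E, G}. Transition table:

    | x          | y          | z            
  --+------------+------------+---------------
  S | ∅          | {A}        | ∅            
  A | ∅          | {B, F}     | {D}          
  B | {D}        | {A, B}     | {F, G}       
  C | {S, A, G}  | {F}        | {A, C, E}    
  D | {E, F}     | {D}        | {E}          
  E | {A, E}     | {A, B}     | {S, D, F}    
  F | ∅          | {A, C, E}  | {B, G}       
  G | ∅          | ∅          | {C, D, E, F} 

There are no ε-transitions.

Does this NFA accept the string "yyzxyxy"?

Yes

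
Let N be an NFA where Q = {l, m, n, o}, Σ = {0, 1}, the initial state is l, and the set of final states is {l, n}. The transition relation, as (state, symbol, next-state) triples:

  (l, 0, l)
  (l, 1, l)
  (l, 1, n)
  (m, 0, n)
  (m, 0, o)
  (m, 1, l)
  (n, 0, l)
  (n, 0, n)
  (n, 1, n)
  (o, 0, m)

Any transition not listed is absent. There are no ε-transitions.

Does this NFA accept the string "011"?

Yes

Start in {l}.
Read '0': l→{l}; now {l}.
Read '1': l→{l, n}; now {l, n}.
Read '1': l→{l, n}, n→{n}; now {l, n}.
The final set {l, n} contains the accepting states l, n.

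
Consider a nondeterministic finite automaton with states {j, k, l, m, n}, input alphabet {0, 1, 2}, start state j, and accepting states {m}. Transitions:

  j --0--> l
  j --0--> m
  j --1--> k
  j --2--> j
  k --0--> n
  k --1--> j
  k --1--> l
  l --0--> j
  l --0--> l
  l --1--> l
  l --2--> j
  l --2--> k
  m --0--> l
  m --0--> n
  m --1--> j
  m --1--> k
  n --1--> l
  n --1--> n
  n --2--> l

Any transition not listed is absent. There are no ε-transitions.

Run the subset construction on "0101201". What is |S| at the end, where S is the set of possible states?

4

Start in {j}.
Read '0': j→{l, m}; now {l, m}.
Read '1': l→{l}, m→{j, k}; now {j, k, l}.
Read '0': j→{l, m}, k→{n}, l→{j, l}; now {j, l, m, n}.
Read '1': j→{k}, l→{l}, m→{j, k}, n→{l, n}; now {j, k, l, n}.
Read '2': j→{j}, k→∅, l→{j, k}, n→{l}; now {j, k, l}.
Read '0': j→{l, m}, k→{n}, l→{j, l}; now {j, l, m, n}.
Read '1': j→{k}, l→{l}, m→{j, k}, n→{l, n}; now {j, k, l, n}.
That set has 4 states.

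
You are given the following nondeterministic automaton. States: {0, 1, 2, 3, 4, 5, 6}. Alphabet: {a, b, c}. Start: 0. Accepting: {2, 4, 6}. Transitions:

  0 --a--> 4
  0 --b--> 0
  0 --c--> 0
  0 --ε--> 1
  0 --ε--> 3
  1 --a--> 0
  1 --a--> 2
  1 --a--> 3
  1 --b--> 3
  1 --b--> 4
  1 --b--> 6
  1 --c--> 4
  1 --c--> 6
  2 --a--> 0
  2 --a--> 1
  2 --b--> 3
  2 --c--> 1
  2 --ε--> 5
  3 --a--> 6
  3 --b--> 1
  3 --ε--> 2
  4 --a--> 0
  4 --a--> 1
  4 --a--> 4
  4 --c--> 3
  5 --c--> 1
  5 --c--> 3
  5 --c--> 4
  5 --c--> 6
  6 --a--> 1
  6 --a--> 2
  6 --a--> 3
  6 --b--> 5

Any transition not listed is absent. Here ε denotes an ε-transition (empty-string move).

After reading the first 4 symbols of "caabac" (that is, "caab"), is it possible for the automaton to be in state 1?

Start: ε-closure({0}) = {0, 1, 2, 3, 5}.
Read 'c': {0, 1, 2, 3, 5} → {0, 1, 2, 3, 4, 5, 6}.
Read 'a': {0, 1, 2, 3, 4, 5, 6} → {0, 1, 2, 3, 4, 5, 6}.
Read 'a': {0, 1, 2, 3, 4, 5, 6} → {0, 1, 2, 3, 4, 5, 6}.
Read 'b': {0, 1, 2, 3, 4, 5, 6} → {0, 1, 2, 3, 4, 5, 6}.
State 1 is in {0, 1, 2, 3, 4, 5, 6}.

Yes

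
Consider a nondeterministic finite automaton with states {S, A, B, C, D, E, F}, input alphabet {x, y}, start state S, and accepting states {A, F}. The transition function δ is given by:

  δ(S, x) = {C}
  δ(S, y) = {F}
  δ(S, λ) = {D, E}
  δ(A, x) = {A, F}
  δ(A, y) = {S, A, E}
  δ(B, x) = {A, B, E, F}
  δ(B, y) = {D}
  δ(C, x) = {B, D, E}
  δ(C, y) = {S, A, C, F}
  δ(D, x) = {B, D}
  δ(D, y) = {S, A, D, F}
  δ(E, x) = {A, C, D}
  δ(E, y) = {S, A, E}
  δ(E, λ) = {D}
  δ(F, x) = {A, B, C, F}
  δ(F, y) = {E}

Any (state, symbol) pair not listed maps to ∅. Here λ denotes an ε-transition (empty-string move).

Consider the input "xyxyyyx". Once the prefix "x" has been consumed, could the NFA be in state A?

Yes

Start: ε-closure({S}) = {S, D, E}.
Read 'x': S→{C}, D→{B, D}, E→{A, C, D}; now {A, B, C, D}.
State A is in {A, B, C, D}.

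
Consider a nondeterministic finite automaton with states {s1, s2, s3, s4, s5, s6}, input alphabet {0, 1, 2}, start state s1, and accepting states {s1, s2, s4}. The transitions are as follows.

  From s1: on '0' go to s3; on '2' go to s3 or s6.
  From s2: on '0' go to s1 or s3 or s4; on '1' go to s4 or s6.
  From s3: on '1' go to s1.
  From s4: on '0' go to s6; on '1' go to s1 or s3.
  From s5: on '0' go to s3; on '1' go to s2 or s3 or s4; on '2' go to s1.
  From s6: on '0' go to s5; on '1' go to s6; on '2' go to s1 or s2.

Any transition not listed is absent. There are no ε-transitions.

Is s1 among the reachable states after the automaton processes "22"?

Start in {s1}.
Read '2': {s1} → {s3, s6}.
Read '2': {s3, s6} → {s1, s2}.
State s1 is in {s1, s2}.

Yes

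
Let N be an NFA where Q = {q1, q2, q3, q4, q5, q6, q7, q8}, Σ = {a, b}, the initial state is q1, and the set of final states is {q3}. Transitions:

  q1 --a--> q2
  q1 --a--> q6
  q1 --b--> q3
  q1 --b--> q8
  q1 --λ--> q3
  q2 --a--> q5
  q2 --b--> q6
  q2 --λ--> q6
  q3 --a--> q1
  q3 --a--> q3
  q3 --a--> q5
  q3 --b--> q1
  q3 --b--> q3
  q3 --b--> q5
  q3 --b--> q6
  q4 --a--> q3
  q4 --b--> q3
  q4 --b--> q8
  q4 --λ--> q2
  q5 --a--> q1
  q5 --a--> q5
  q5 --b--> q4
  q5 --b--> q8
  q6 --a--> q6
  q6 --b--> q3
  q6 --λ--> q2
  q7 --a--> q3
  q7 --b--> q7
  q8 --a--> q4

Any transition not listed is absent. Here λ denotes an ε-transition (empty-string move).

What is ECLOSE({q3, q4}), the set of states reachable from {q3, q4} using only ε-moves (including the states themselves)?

Begin with {q3, q4}.
ε-move q4 → q2; add q2.
ε-move q2 → q6; add q6.

{q2, q3, q4, q6}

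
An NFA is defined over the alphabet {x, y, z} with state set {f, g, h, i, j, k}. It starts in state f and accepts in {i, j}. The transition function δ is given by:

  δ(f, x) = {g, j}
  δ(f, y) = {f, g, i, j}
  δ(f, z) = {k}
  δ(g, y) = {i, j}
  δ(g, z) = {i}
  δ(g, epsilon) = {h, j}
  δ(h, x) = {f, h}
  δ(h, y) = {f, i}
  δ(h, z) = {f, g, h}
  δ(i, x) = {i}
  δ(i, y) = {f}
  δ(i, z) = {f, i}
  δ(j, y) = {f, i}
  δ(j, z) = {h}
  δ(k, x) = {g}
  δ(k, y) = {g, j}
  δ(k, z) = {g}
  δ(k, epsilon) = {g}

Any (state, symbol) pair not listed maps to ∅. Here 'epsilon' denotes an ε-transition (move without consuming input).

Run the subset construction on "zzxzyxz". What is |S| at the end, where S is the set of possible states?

6

Start in {f}.
Read 'z': {f} → {g, h, j, k}.
Read 'z': {g, h, j, k} → {f, g, h, i, j}.
Read 'x': {f, g, h, i, j} → {f, g, h, i, j}.
Read 'z': {f, g, h, i, j} → {f, g, h, i, j, k}.
Read 'y': {f, g, h, i, j, k} → {f, g, h, i, j}.
Read 'x': {f, g, h, i, j} → {f, g, h, i, j}.
Read 'z': {f, g, h, i, j} → {f, g, h, i, j, k}.
That set has 6 states.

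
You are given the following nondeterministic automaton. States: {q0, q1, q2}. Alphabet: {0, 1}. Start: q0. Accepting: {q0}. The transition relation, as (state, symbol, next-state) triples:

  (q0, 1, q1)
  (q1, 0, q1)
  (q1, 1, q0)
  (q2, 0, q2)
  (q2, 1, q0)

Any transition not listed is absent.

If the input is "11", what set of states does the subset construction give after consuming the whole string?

{q0}

Start in {q0}.
Read '1': {q0} → {q1}.
Read '1': {q1} → {q0}.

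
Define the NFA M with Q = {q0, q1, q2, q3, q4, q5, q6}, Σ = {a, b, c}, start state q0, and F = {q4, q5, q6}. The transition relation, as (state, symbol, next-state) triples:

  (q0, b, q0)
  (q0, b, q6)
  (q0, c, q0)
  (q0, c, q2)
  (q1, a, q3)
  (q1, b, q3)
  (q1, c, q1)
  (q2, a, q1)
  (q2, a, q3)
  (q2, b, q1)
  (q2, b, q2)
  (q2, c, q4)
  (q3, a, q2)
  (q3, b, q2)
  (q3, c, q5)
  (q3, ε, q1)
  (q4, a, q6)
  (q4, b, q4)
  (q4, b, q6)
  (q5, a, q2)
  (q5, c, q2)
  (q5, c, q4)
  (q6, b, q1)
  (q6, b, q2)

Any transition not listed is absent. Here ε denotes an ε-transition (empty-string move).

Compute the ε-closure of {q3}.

{q1, q3}

Begin with {q3}.
ε-move q3 → q1; add q1.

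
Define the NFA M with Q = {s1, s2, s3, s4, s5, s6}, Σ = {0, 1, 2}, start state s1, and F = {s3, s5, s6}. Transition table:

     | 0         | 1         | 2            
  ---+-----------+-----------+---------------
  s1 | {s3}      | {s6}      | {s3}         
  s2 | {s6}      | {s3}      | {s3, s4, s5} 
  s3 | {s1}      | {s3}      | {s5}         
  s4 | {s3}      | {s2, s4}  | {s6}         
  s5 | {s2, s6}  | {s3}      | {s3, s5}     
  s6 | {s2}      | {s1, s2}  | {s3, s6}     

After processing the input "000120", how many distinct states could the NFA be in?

Start in {s1}.
Read '0': {s1} → {s3}.
Read '0': {s3} → {s1}.
Read '0': {s1} → {s3}.
Read '1': {s3} → {s3}.
Read '2': {s3} → {s5}.
Read '0': {s5} → {s2, s6}.
That set has 2 states.

2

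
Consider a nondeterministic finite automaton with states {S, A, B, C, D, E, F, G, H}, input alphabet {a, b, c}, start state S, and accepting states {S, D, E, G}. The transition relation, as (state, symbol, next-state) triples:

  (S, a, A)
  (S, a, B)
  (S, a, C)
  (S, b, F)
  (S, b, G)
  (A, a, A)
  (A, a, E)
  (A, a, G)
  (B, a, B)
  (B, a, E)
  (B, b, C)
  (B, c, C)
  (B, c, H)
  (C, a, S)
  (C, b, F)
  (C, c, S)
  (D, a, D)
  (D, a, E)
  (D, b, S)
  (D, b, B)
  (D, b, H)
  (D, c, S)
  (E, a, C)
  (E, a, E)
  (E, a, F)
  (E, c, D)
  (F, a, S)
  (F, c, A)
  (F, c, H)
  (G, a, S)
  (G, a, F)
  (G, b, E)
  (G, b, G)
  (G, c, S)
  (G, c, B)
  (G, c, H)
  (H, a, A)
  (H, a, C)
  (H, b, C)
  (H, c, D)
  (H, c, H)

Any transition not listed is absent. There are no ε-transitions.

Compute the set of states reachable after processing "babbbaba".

Start in {S}.
Read 'b': S→{F, G}; now {F, G}.
Read 'a': F→{S}, G→{S, F}; now {S, F}.
Read 'b': S→{F, G}, F→∅; now {F, G}.
Read 'b': F→∅, G→{E, G}; now {E, G}.
Read 'b': E→∅, G→{E, G}; now {E, G}.
Read 'a': E→{C, E, F}, G→{S, F}; now {S, C, E, F}.
Read 'b': S→{F, G}, C→{F}, E→∅, F→∅; now {F, G}.
Read 'a': F→{S}, G→{S, F}; now {S, F}.

{S, F}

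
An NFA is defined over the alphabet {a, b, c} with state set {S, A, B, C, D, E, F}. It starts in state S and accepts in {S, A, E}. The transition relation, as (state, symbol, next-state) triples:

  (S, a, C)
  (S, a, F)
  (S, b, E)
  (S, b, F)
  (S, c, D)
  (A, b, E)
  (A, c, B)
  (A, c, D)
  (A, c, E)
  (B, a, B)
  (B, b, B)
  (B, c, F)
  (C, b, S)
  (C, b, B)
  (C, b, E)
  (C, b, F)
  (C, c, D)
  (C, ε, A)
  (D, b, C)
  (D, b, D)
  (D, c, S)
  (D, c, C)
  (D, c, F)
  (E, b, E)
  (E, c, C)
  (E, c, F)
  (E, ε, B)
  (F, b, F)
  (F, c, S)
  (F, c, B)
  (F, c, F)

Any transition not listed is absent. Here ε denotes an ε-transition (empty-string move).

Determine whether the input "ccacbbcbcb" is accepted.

Start in {S}.
Read 'c': {S} → {D}.
Read 'c': {D} → {S, A, C, F}.
Read 'a': {S, A, C, F} → {A, C, F}.
Read 'c': {A, C, F} → {S, B, D, E, F}.
Read 'b': {S, B, D, E, F} → {A, B, C, D, E, F}.
Read 'b': {A, B, C, D, E, F} → {S, A, B, C, D, E, F}.
Read 'c': {S, A, B, C, D, E, F} → {S, A, B, C, D, E, F}.
Read 'b': {S, A, B, C, D, E, F} → {S, A, B, C, D, E, F}.
Read 'c': {S, A, B, C, D, E, F} → {S, A, B, C, D, E, F}.
Read 'b': {S, A, B, C, D, E, F} → {S, A, B, C, D, E, F}.
The final set {S, A, B, C, D, E, F} contains the accepting states S, A, E.

Yes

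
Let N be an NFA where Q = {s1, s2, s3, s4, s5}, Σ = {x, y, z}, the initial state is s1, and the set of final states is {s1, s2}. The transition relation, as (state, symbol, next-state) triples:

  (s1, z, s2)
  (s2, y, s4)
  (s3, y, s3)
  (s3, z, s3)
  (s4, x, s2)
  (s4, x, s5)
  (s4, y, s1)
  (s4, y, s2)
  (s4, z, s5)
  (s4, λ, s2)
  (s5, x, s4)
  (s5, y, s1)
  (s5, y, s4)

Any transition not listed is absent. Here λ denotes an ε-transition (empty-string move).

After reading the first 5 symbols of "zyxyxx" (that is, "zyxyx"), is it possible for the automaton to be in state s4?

No

Start in {s1}.
Read 'z': s1→{s2}; now {s2}.
Read 'y': s2→{s4}; union {s4}; ε-closure = {s2, s4}.
Read 'x': s2→∅, s4→{s2, s5}; now {s2, s5}.
Read 'y': s2→{s4}, s5→{s1, s4}; union {s1, s4}; ε-closure = {s1, s2, s4}.
Read 'x': s1→∅, s2→∅, s4→{s2, s5}; now {s2, s5}.
State s4 is not in {s2, s5}.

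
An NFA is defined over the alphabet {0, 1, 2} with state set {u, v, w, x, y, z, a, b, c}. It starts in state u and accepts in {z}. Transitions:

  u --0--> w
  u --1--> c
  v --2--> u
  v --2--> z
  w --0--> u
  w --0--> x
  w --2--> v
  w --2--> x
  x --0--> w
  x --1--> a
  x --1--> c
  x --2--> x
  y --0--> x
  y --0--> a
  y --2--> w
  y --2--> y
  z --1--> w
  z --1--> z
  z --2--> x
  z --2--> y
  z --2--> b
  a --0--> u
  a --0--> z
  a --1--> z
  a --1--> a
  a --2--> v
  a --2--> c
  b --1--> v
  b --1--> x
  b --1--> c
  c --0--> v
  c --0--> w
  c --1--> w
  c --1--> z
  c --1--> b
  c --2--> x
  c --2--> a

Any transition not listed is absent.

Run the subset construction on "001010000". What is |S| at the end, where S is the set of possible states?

Start in {u}.
Read '0': {u} → {w}.
Read '0': {w} → {u, x}.
Read '1': {u, x} → {a, c}.
Read '0': {a, c} → {u, v, w, z}.
Read '1': {u, v, w, z} → {w, z, c}.
Read '0': {w, z, c} → {u, v, w, x}.
Read '0': {u, v, w, x} → {u, w, x}.
Read '0': {u, w, x} → {u, w, x}.
Read '0': {u, w, x} → {u, w, x}.
That set has 3 states.

3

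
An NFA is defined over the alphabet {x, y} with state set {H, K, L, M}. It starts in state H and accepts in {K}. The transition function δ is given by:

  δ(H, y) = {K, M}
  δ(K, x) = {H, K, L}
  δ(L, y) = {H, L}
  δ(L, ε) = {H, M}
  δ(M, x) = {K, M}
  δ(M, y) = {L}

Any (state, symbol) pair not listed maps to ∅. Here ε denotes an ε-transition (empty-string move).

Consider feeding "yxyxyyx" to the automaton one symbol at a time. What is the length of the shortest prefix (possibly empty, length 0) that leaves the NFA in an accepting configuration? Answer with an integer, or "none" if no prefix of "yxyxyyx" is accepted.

1

Start in {H}.
Read 'y': {H} → {K, M}.
None of the earlier sets intersect F, but {K, M} does.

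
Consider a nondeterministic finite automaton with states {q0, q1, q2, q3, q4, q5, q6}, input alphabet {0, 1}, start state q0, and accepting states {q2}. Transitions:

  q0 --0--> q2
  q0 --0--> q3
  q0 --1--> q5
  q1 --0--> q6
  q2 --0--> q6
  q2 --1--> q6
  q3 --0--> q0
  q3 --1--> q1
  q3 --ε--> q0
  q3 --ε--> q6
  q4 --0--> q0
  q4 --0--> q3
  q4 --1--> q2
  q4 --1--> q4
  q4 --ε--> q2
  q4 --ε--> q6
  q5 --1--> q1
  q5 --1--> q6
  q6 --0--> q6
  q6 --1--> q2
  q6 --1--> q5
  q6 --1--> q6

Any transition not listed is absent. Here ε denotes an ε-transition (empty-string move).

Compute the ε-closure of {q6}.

Begin with {q6}.
No ε-moves leave this set, so the closure equals the set itself.

{q6}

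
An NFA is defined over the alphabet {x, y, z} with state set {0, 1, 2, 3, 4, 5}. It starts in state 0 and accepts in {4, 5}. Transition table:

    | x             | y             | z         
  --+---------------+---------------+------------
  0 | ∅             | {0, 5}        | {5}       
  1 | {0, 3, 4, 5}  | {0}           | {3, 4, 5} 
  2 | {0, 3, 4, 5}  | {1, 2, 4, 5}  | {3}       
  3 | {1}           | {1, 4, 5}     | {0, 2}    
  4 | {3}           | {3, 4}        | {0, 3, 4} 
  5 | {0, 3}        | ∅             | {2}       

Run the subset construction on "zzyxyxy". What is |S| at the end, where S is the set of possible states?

Start in {0}.
Read 'z': {0} → {5}.
Read 'z': {5} → {2}.
Read 'y': {2} → {1, 2, 4, 5}.
Read 'x': {1, 2, 4, 5} → {0, 3, 4, 5}.
Read 'y': {0, 3, 4, 5} → {0, 1, 3, 4, 5}.
Read 'x': {0, 1, 3, 4, 5} → {0, 1, 3, 4, 5}.
Read 'y': {0, 1, 3, 4, 5} → {0, 1, 3, 4, 5}.
That set has 5 states.

5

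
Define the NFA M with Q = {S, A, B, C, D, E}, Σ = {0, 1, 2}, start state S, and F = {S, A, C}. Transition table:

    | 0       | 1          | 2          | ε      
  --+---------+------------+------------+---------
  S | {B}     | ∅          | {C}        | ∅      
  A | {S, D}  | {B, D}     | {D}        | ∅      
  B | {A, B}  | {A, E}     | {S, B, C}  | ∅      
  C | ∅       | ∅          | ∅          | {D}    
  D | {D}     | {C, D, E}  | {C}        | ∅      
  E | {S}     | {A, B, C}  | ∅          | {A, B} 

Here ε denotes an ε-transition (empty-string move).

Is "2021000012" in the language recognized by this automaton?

Start in {S}.
Read '2': S→{C}; union {C}; ε-closure = {C, D}.
Read '0': C→∅, D→{D}; now {D}.
Read '2': D→{C}; union {C}; ε-closure = {C, D}.
Read '1': C→∅, D→{C, D, E}; union {C, D, E}; ε-closure = {A, B, C, D, E}.
Read '0': A→{S, D}, B→{A, B}, C→∅, D→{D}, E→{S}; now {S, A, B, D}.
Read '0': S→{B}, A→{S, D}, B→{A, B}, D→{D}; now {S, A, B, D}.
Read '0': S→{B}, A→{S, D}, B→{A, B}, D→{D}; now {S, A, B, D}.
Read '0': S→{B}, A→{S, D}, B→{A, B}, D→{D}; now {S, A, B, D}.
Read '1': S→∅, A→{B, D}, B→{A, E}, D→{C, D, E}; now {A, B, C, D, E}.
Read '2': A→{D}, B→{S, B, C}, C→∅, D→{C}, E→∅; now {S, B, C, D}.
The final set {S, B, C, D} contains the accepting states S, C.

Yes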